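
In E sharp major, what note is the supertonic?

F##

Degree 2 takes the letter 1 step above E, which is F.
In major, degree 2 sits 2 semitones above the tonic. E# + 2 semitones is pitch class 7, spelled on F as F##.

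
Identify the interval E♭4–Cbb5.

The letter names run E→C, a span of 5 letter steps, so the interval is some kind of sixth.
Eb to Cbb is 7 semitones. A major sixth is 9, so 7 makes it diminished.

diminished sixth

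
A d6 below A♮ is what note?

A down a major sixth is C, so the target letter is C.
From A, a diminished sixth is 7 semitones down: C##.

C##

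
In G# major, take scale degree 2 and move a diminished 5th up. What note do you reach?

E

Scale degree 2 of G# major is A#.
A diminished fifth (6 semitones) above A# lands on the letter E, giving E.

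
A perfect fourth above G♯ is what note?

C#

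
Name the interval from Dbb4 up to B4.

The letter names run D→B, a span of 5 letter steps, so the interval is some kind of sixth.
Dbb to B is 11 semitones. A major sixth is 9, so 11 makes it doubly augmented.

doubly augmented sixth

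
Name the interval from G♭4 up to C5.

The letter names run G→C, a span of 3 letter steps, so the interval is some kind of fourth.
Gb to C is 6 semitones. A perfect fourth is 5, so 6 makes it augmented.

augmented fourth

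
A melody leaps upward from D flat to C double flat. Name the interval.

Counting letters D–E–F–G–A–B–C gives a seventh.
Db→Cbb = 9 semitones, 2 narrower than the major seventh (11), so diminished.

diminished seventh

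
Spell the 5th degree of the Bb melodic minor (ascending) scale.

F

The Bb melodic minor (ascending) scale runs Bb C Db Eb F G A.
Degree 5 is F.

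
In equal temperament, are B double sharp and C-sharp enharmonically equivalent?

Yes

B## is pitch class 1; C# is pitch class 1.
All spellings map to pitch class 1, so they are enharmonically equivalent.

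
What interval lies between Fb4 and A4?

augmented third

Counting letters F–G–A gives a third.
Fb→A = 5 semitones, 1 wider than the major third (4), so augmented.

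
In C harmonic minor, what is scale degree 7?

B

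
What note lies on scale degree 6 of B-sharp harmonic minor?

G#

Degree 6 takes the letter 5 steps above B, which is G.
In harmonic minor, degree 6 sits 8 semitones above the tonic. B# + 8 semitones is pitch class 8, spelled on G as G#.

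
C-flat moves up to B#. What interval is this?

doubly augmented seventh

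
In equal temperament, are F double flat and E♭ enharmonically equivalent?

Fbb is pitch class 3; Eb is pitch class 3.
All spellings map to pitch class 3, so they are enharmonically equivalent.

Yes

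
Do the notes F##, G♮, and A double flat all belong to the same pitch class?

F## = pitch class 7 and G = pitch class 7 and Abb = pitch class 7 — the same pitch class, so they are enharmonic equivalents.

Yes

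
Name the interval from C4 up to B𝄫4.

diminished seventh

The letter names run C→B, a span of 6 letter steps, so the interval is some kind of seventh.
C to Bbb is 9 semitones. A major seventh is 11, so 9 makes it diminished.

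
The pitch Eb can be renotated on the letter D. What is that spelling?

Eb is pitch class 3. The letter D alone is pitch class 2.
To reach pitch class 3 from D requires an offset of +1 semitone, i.e. sharp: D#.

D#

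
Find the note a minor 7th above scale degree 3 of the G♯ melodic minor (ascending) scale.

A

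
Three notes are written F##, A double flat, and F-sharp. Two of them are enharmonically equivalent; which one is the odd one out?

F#

In 12-tone equal temperament, enharmonic equivalents share a pitch class. F## is pitch class 7; Abb is pitch class 7; F# is pitch class 6.
F## and Abb share pitch class 7, while F# is pitch class 6.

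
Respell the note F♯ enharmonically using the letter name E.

E##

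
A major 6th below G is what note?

Bb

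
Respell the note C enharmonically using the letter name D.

Dbb

C is pitch class 0. The letter D alone is pitch class 2.
To reach pitch class 0 from D requires an offset of -2 semitones, i.e. double flat: Dbb.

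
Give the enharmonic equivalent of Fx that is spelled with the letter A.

Abb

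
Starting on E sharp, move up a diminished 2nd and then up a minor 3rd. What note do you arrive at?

A diminished second up from E# is F (letter F, 0 semitones up).
A minor third up from F is Ab (letter A, 3 semitones up).

Ab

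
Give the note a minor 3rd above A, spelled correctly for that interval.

A up a major third is C#, so the target letter is C.
From A, a minor third is 3 semitones up: C.

C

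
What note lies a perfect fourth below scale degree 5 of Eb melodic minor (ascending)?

F

Scale degree 5 of Eb melodic minor (ascending) is Bb.
A perfect fourth (5 semitones) below Bb lands on the letter F, giving F.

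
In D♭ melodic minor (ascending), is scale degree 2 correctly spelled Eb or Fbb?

Eb

Each scale degree takes a distinct letter name. Degree 2 of a scale on D must use the letter E.
Eb and Fbb are enharmonically the same pitch, but only Eb uses the letter E, so it is the correct spelling here.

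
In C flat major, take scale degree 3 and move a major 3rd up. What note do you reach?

Scale degree 3 of Cb major is Eb.
A major third (4 semitones) above Eb lands on the letter G, giving G.

G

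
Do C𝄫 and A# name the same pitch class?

Yes

Cbb is pitch class 10; A# is pitch class 10.
All spellings map to pitch class 10, so they are enharmonically equivalent.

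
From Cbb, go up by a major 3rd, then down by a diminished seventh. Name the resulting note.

A major third up from Cbb is Ebb (letter E, 4 semitones up).
A diminished seventh down from Ebb is F (letter F, 9 semitones down).

F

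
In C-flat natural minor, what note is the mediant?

Ebb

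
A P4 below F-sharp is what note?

C#

F down a perfect fourth is C, so the target letter is C.
From F#, a perfect fourth is 5 semitones down: C#.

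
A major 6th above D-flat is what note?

A sixth above D lands on the letter B.
A major sixth spans 9 semitones, so Db moves to pitch class 10. On the letter B that is Bb.

Bb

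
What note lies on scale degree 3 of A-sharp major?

Degree 3 takes the letter 2 steps above A, which is C.
In major, degree 3 sits 4 semitones above the tonic. A# + 4 semitones is pitch class 2, spelled on C as C##.

C##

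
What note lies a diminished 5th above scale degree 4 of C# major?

C

Scale degree 4 of C# major is F#.
A diminished fifth (6 semitones) above F# lands on the letter C, giving C.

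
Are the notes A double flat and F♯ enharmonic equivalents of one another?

No

Abb is pitch class 7; F# is pitch class 6.
The pitch classes differ (7 vs. 6), so they are not enharmonic equivalents.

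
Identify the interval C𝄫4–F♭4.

augmented fourth

The letter names run C→F, a span of 3 letter steps, so the interval is some kind of fourth.
Cbb to Fb is 6 semitones. A perfect fourth is 5, so 6 makes it augmented.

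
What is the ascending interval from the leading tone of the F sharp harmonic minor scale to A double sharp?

augmented fourth

The leading tone of F# harmonic minor is E#.
E# up to A##: letters E→A make it a fourth; 6 semitones makes it augmented.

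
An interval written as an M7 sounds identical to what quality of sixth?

A major seventh spans 11 semitones.
A sixth spanning 11 semitones is doubly augmented (the major sixth is 9).

doubly augmented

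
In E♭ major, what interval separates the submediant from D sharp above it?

The submediant of Eb major is C.
C up to D#: letters C→D make it a second; 3 semitones makes it augmented.

augmented second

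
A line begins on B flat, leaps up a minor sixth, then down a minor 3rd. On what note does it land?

Eb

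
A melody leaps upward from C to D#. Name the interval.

augmented second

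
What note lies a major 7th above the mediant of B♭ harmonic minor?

The mediant of Bb harmonic minor is Db.
A major seventh (11 semitones) above Db lands on the letter C, giving C.

C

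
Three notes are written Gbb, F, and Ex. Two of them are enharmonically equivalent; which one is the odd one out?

E##

In 12-tone equal temperament, enharmonic equivalents share a pitch class. Gbb is pitch class 5; F is pitch class 5; E## is pitch class 6.
Gbb and F share pitch class 5, while E## is pitch class 6.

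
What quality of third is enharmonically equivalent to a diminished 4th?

A diminished fourth spans 4 semitones.
A third spanning 4 semitones is major (the major third is 4).

major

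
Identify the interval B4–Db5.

Counting letters B–C–D gives a third.
B→Db = 2 semitones, 2 narrower than the major third (4), so diminished.

diminished third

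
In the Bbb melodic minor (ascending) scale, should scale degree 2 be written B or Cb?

Each scale degree takes a distinct letter name. Degree 2 of a scale on B must use the letter C.
Cb and B are enharmonically the same pitch, but only Cb uses the letter C, so it is the correct spelling here.

Cb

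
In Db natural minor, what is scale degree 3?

Fb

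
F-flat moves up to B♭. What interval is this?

Counting letters F–G–A–B gives a fourth.
Fb→Bb = 6 semitones, 1 wider than the perfect fourth (5), so augmented.

augmented fourth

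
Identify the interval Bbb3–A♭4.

Counting letters B–C–D–E–F–G–A gives a seventh.
Bbb→Ab = 11 semitones, exactly the major seventh.

major seventh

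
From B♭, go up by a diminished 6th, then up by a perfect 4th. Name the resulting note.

Cbb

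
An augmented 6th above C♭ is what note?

A

A sixth above C lands on the letter A.
An augmented sixth spans 10 semitones, so Cb moves to pitch class 9. On the letter A that is A.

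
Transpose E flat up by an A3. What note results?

G#

A third above E lands on the letter G.
An augmented third spans 5 semitones, so Eb moves to pitch class 8. On the letter G that is G#.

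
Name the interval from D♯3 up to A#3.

The letter names run D→A, a span of 4 letter steps, so the interval is some kind of fifth.
D# to A# is 7 semitones. A perfect fifth is 7, so 7 makes it perfect.

perfect fifth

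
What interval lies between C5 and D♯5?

Counting letters C–D gives a second.
C→D# = 3 semitones, 1 wider than the major second (2), so augmented.

augmented second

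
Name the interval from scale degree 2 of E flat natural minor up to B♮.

augmented fourth

Scale degree 2 of Eb natural minor is F.
F up to B: letters F→B make it a fourth; 6 semitones makes it augmented.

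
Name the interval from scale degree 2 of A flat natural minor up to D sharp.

Scale degree 2 of Ab natural minor is Bb.
Bb up to D#: letters B→D make it a third; 5 semitones makes it augmented.

augmented third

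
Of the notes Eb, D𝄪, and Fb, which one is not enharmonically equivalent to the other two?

Eb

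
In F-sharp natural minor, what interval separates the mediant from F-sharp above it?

The mediant of F# natural minor is A.
A up to F#: letters A→F make it a sixth; 9 semitones makes it major.

major sixth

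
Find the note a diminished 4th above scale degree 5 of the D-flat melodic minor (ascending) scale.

Scale degree 5 of Db melodic minor (ascending) is Ab.
A diminished fourth (4 semitones) above Ab lands on the letter D, giving Dbb.

Dbb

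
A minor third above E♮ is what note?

A third above E lands on the letter G.
A minor third spans 3 semitones, so E moves to pitch class 7. On the letter G that is G.

G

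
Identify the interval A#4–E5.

diminished fifth

The letter names run A→E, a span of 4 letter steps, so the interval is some kind of fifth.
A# to E is 6 semitones. A perfect fifth is 7, so 6 makes it diminished.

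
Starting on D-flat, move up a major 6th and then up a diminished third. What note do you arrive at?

Dbb

A major sixth up from Db is Bb (letter B, 9 semitones up).
A diminished third up from Bb is Dbb (letter D, 2 semitones up).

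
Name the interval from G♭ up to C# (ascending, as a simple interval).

The letter names run G→C, a span of 3 letter steps, so the interval is some kind of fourth.
Gb to C# is 7 semitones. A perfect fourth is 5, so 7 makes it doubly augmented.

doubly augmented fourth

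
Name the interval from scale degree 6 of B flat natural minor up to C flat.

perfect fourth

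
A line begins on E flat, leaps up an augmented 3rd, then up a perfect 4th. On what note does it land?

C#

An augmented third up from Eb is G# (letter G, 5 semitones up).
A perfect fourth up from G# is C# (letter C, 5 semitones up).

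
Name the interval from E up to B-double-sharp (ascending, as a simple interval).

doubly augmented fifth

Counting letters E–F–G–A–B gives a fifth.
E→B## = 9 semitones, 2 wider than the perfect fifth (7), so doubly augmented.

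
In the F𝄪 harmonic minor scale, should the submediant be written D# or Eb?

Each scale degree takes a distinct letter name. Degree 6 of a scale on F must use the letter D.
D# and Eb are enharmonically the same pitch, but only D# uses the letter D, so it is the correct spelling here.

D#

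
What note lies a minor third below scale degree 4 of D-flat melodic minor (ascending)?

Scale degree 4 of Db melodic minor (ascending) is Gb.
A minor third (3 semitones) below Gb lands on the letter E, giving Eb.

Eb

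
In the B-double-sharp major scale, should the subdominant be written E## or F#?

E##

Each scale degree takes a distinct letter name. Degree 4 of a scale on B must use the letter E.
E## and F# are enharmonically the same pitch, but only E## uses the letter E, so it is the correct spelling here.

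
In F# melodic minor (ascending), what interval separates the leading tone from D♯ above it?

minor seventh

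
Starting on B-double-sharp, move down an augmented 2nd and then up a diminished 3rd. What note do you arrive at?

An augmented second down from B## is A# (letter A, 3 semitones down).
A diminished third up from A# is C (letter C, 2 semitones up).

C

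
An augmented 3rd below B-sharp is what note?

B down a major third is G, so the target letter is G.
From B#, an augmented third is 5 semitones down: G.

G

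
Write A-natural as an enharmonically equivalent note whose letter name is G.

A is pitch class 9. The letter G alone is pitch class 7.
To reach pitch class 9 from G requires an offset of +2 semitones, i.e. double sharp: G##.

G##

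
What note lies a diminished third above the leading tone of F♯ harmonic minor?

G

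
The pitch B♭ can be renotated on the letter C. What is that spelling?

Cbb

Plain C sits 2 semitones above Bb, so on the letter C the same pitch needs a double flat: Cbb.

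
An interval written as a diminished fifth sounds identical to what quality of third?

doubly augmented

A diminished fifth spans 6 semitones.
A third spanning 6 semitones is doubly augmented (the major third is 4).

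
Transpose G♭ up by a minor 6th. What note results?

G up a major sixth is E, so the target letter is E.
From Gb, a minor sixth is 8 semitones up: Ebb.

Ebb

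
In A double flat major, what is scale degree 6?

Fb

The Abb major scale runs Abb Bbb Cb Dbb Ebb Fb Gb.
Degree 6 is Fb.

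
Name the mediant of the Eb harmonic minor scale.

The Eb harmonic minor scale runs Eb F Gb Ab Bb Cb D.
Degree 3 is Gb.

Gb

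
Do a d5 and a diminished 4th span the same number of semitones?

A diminished fifth spans 6 semitones; a diminished fourth spans 4.
The spans differ, so they are not enharmonic equivalents.

No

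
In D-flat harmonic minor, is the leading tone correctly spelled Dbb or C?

Each scale degree takes a distinct letter name. Degree 7 of a scale on D must use the letter C.
C and Dbb are enharmonically the same pitch, but only C uses the letter C, so it is the correct spelling here.

C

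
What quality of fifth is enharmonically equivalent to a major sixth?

doubly augmented

A major sixth spans 9 semitones.
A fifth spanning 9 semitones is doubly augmented (the perfect fifth is 7).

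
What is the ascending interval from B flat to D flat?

Counting letters B–C–D gives a third.
Bb→Db = 3 semitones, 1 narrower than the major third (4), so minor.

minor third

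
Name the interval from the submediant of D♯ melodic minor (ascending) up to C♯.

minor second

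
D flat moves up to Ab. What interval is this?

perfect fifth

The letter names run D→A, a span of 4 letter steps, so the interval is some kind of fifth.
Db to Ab is 7 semitones. A perfect fifth is 7, so 7 makes it perfect.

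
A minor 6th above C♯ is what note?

C up a major sixth is A, so the target letter is A.
From C#, a minor sixth is 8 semitones up: A.

A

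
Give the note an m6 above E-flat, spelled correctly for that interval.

A sixth above E lands on the letter C.
A minor sixth spans 8 semitones, so Eb moves to pitch class 11. On the letter C that is Cb.

Cb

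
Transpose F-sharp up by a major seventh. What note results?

F up a major seventh is E, so the target letter is E.
From F#, a major seventh is 11 semitones up: E#.

E#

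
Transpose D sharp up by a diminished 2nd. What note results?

Eb

D up a major second is E, so the target letter is E.
From D#, a diminished second is 0 semitones up: Eb.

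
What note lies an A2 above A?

A up a major second is B, so the target letter is B.
From A, an augmented second is 3 semitones up: B#.

B#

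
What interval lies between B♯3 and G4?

diminished sixth

The letter names run B→G, a span of 5 letter steps, so the interval is some kind of sixth.
B# to G is 7 semitones. A major sixth is 9, so 7 makes it diminished.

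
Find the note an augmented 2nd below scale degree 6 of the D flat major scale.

Abb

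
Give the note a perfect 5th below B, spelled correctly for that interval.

A fifth below B lands on the letter E.
A perfect fifth spans 7 semitones, so B moves to pitch class 4. On the letter E that is E.

E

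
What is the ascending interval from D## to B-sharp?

minor sixth

The letter names run D→B, a span of 5 letter steps, so the interval is some kind of sixth.
D## to B# is 8 semitones. A major sixth is 9, so 8 makes it minor.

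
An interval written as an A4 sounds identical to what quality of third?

doubly augmented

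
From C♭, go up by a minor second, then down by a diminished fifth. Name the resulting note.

Gb

A minor second up from Cb is Dbb (letter D, 1 semitone up).
A diminished fifth down from Dbb is Gb (letter G, 6 semitones down).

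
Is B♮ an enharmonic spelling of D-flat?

No

B is pitch class 11; Db is pitch class 1.
The pitch classes differ (11 vs. 1), so they are not enharmonic equivalents.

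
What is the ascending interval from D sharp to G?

The letter names run D→G, a span of 3 letter steps, so the interval is some kind of fourth.
D# to G is 4 semitones. A perfect fourth is 5, so 4 makes it diminished.

diminished fourth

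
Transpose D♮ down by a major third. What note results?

Bb

D down a major third is Bb, so the target letter is B.
From D, a major third is 4 semitones down: Bb.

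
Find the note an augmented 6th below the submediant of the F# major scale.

F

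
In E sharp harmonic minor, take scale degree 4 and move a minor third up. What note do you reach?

C#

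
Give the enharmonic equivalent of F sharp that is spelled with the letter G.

Gb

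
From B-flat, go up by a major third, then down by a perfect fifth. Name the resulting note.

G

A major third up from Bb is D (letter D, 4 semitones up).
A perfect fifth down from D is G (letter G, 7 semitones down).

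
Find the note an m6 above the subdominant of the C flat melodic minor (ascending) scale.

Dbb

The subdominant of Cb melodic minor (ascending) is Fb.
A minor sixth (8 semitones) above Fb lands on the letter D, giving Dbb.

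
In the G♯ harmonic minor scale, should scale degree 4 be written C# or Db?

C#

Each scale degree takes a distinct letter name. Degree 4 of a scale on G must use the letter C.
C# and Db are enharmonically the same pitch, but only C# uses the letter C, so it is the correct spelling here.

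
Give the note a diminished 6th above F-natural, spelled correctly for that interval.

A sixth above F lands on the letter D.
A diminished sixth spans 7 semitones, so F moves to pitch class 0. On the letter D that is Dbb.

Dbb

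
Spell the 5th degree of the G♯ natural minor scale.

D#

The G# natural minor scale runs G# A# B C# D# E F#.
Degree 5 is D#.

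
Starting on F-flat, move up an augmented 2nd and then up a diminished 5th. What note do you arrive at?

Db

An augmented second up from Fb is G (letter G, 3 semitones up).
A diminished fifth up from G is Db (letter D, 6 semitones up).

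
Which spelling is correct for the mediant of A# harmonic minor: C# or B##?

Each scale degree takes a distinct letter name. Degree 3 of a scale on A must use the letter C.
C# and B## are enharmonically the same pitch, but only C# uses the letter C, so it is the correct spelling here.

C#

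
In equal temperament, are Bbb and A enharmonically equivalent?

Yes

Bbb = pitch class 9 and A = pitch class 9 — the same pitch class, so they are enharmonic equivalents.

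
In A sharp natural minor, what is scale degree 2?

The A# natural minor scale runs A# B# C# D# E# F# G#.
Degree 2 is B#.

B#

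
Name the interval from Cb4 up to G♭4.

Counting letters C–D–E–F–G gives a fifth.
Cb→Gb = 7 semitones, exactly the perfect fifth.

perfect fifth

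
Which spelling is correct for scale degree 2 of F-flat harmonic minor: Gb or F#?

Each scale degree takes a distinct letter name. Degree 2 of a scale on F must use the letter G.
Gb and F# are enharmonically the same pitch, but only Gb uses the letter G, so it is the correct spelling here.

Gb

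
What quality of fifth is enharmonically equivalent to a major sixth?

A major sixth spans 9 semitones.
A fifth spanning 9 semitones is doubly augmented (the perfect fifth is 7).

doubly augmented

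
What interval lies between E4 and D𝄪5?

augmented seventh

Counting letters E–F–G–A–B–C–D gives a seventh.
E→D## = 12 semitones, 1 wider than the major seventh (11), so augmented.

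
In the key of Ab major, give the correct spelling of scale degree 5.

Degree 5 takes the letter 4 steps above A, which is E.
In major, degree 5 sits 7 semitones above the tonic. Ab + 7 semitones is pitch class 3, spelled on E as Eb.

Eb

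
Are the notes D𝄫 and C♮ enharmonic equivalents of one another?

Yes

Dbb is pitch class 0; C is pitch class 0.
All spellings map to pitch class 0, so they are enharmonically equivalent.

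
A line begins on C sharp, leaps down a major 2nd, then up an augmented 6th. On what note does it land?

G##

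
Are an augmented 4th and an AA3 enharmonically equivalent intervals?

Yes

An augmented fourth spans 6 semitones; a doubly augmented third spans 6.
They are enharmonically equivalent.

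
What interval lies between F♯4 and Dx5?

The letter names run F→D, a span of 5 letter steps, so the interval is some kind of sixth.
F# to D## is 10 semitones. A major sixth is 9, so 10 makes it augmented.

augmented sixth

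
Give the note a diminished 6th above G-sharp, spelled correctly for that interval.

Eb

G up a major sixth is E, so the target letter is E.
From G#, a diminished sixth is 7 semitones up: Eb.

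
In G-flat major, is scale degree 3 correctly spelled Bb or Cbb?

Bb

Each scale degree takes a distinct letter name. Degree 3 of a scale on G must use the letter B.
Bb and Cbb are enharmonically the same pitch, but only Bb uses the letter B, so it is the correct spelling here.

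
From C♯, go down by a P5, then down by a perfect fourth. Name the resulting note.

C#

A perfect fifth down from C# is F# (letter F, 7 semitones down).
A perfect fourth down from F# is C# (letter C, 5 semitones down).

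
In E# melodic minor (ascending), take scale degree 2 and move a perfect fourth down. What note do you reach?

C##

Scale degree 2 of E# melodic minor (ascending) is F##.
A perfect fourth (5 semitones) below F## lands on the letter C, giving C##.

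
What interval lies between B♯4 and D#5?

The letter names run B→D, a span of 2 letter steps, so the interval is some kind of third.
B# to D# is 3 semitones. A major third is 4, so 3 makes it minor.

minor third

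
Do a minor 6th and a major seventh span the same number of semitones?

No

A minor sixth spans 8 semitones; a major seventh spans 11.
The spans differ, so they are not enharmonic equivalents.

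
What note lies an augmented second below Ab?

A down a major second is G, so the target letter is G.
From Ab, an augmented second is 3 semitones down: Gbb.

Gbb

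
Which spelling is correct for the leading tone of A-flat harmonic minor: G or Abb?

Each scale degree takes a distinct letter name. Degree 7 of a scale on A must use the letter G.
G and Abb are enharmonically the same pitch, but only G uses the letter G, so it is the correct spelling here.

G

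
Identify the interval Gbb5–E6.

doubly augmented sixth

Counting letters G–A–B–C–D–E gives a sixth.
Gbb→E = 11 semitones, 2 wider than the major sixth (9), so doubly augmented.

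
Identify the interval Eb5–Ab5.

Counting letters E–F–G–A gives a fourth.
Eb→Ab = 5 semitones, exactly the perfect fourth.

perfect fourth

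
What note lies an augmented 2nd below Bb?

B down a major second is A, so the target letter is A.
From Bb, an augmented second is 3 semitones down: Abb.

Abb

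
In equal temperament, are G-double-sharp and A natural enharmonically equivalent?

G## is pitch class 9; A is pitch class 9.
All spellings map to pitch class 9, so they are enharmonically equivalent.

Yes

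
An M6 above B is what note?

G#

B up a major sixth is G#, so the target letter is G.
From B, a major sixth is 9 semitones up: G#.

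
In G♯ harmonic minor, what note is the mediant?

B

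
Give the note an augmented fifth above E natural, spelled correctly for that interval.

A fifth above E lands on the letter B.
An augmented fifth spans 8 semitones, so E moves to pitch class 0. On the letter B that is B#.

B#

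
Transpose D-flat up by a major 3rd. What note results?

F

A third above D lands on the letter F.
A major third spans 4 semitones, so Db moves to pitch class 5. On the letter F that is F.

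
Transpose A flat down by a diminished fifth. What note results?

D

A down a perfect fifth is D, so the target letter is D.
From Ab, a diminished fifth is 6 semitones down: D.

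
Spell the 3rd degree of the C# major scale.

Degree 3 takes the letter 2 steps above C, which is E.
In major, degree 3 sits 4 semitones above the tonic. C# + 4 semitones is pitch class 5, spelled on E as E#.

E#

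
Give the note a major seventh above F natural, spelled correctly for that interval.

E

F up a major seventh is E, so the target letter is E.
From F, a major seventh is 11 semitones up: E.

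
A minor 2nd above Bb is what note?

Cb

B up a major second is C#, so the target letter is C.
From Bb, a minor second is 1 semitone up: Cb.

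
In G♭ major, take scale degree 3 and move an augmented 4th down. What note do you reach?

Scale degree 3 of Gb major is Bb.
An augmented fourth (6 semitones) below Bb lands on the letter F, giving Fb.

Fb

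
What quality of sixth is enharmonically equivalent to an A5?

minor

An augmented fifth spans 8 semitones.
A sixth spanning 8 semitones is minor (the major sixth is 9).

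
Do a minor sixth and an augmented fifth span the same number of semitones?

Yes

A minor sixth spans 8 semitones; an augmented fifth spans 8.
They are enharmonically equivalent.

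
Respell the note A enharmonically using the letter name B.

Bbb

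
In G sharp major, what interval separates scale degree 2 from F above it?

Scale degree 2 of G# major is A#.
A# up to F: letters A→F make it a sixth; 7 semitones makes it diminished.

diminished sixth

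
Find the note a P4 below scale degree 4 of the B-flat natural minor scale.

Bb

Scale degree 4 of Bb natural minor is Eb.
A perfect fourth (5 semitones) below Eb lands on the letter B, giving Bb.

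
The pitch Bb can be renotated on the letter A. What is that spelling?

Bb is pitch class 10. The letter A alone is pitch class 9.
To reach pitch class 10 from A requires an offset of +1 semitone, i.e. sharp: A#.

A#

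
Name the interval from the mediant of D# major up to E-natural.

The mediant of D# major is F##.
F## up to E: letters F→E make it a seventh; 9 semitones makes it diminished.

diminished seventh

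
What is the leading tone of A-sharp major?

Degree 7 takes the letter 6 steps above A, which is G.
In major, degree 7 sits 11 semitones above the tonic. A# + 11 semitones is pitch class 9, spelled on G as G##.

G##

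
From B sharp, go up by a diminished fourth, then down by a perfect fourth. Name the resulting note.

B

A diminished fourth up from B# is E (letter E, 4 semitones up).
A perfect fourth down from E is B (letter B, 5 semitones down).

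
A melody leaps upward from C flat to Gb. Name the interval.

The letter names run C→G, a span of 4 letter steps, so the interval is some kind of fifth.
Cb to Gb is 7 semitones. A perfect fifth is 7, so 7 makes it perfect.

perfect fifth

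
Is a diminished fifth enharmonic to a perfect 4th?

No

A diminished fifth spans 6 semitones; a perfect fourth spans 5.
The spans differ, so they are not enharmonic equivalents.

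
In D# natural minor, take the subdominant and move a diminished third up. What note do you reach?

Bb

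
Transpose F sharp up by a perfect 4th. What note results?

F up a perfect fourth is Bb, so the target letter is B.
From F#, a perfect fourth is 5 semitones up: B.

B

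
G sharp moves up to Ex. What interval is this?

augmented sixth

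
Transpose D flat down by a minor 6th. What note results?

F

A sixth below D lands on the letter F.
A minor sixth spans 8 semitones, so Db moves to pitch class 5. On the letter F that is F.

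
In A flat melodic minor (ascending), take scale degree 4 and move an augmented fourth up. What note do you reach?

G

Scale degree 4 of Ab melodic minor (ascending) is Db.
An augmented fourth (6 semitones) above Db lands on the letter G, giving G.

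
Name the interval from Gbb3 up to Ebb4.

major sixth

Counting letters G–A–B–C–D–E gives a sixth.
Gbb→Ebb = 9 semitones, exactly the major sixth.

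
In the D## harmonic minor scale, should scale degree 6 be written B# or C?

Each scale degree takes a distinct letter name. Degree 6 of a scale on D must use the letter B.
B# and C are enharmonically the same pitch, but only B# uses the letter B, so it is the correct spelling here.

B#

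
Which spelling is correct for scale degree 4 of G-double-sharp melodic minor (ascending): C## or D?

C##

Each scale degree takes a distinct letter name. Degree 4 of a scale on G must use the letter C.
C## and D are enharmonically the same pitch, but only C## uses the letter C, so it is the correct spelling here.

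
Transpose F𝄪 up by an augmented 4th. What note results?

B##

F up a perfect fourth is Bb, so the target letter is B.
From F##, an augmented fourth is 6 semitones up: B##.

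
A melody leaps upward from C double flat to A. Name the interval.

Counting letters C–D–E–F–G–A gives a sixth.
Cbb→A = 11 semitones, 2 wider than the major sixth (9), so doubly augmented.

doubly augmented sixth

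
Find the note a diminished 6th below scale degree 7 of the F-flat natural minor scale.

Scale degree 7 of Fb natural minor is Ebb.
A diminished sixth (7 semitones) below Ebb lands on the letter G, giving G.

G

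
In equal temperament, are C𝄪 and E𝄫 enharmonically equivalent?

C## = pitch class 2 and Ebb = pitch class 2 — the same pitch class, so they are enharmonic equivalents.

Yes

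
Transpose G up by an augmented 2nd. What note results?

A#

G up a major second is A, so the target letter is A.
From G, an augmented second is 3 semitones up: A#.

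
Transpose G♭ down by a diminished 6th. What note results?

G down a major sixth is Bb, so the target letter is B.
From Gb, a diminished sixth is 7 semitones down: B.

B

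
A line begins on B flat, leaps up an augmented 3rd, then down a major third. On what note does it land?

An augmented third up from Bb is D# (letter D, 5 semitones up).
A major third down from D# is B (letter B, 4 semitones down).

B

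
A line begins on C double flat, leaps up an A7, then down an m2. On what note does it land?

An augmented seventh up from Cbb is Bb (letter B, 12 semitones up).
A minor second down from Bb is A (letter A, 1 semitone down).

A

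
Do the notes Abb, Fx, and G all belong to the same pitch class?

Yes

Abb is pitch class 7; F## is pitch class 7; G is pitch class 7.
All spellings map to pitch class 7, so they are enharmonically equivalent.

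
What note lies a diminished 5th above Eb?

E up a perfect fifth is B, so the target letter is B.
From Eb, a diminished fifth is 6 semitones up: Bbb.

Bbb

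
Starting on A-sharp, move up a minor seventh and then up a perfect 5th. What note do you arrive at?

D#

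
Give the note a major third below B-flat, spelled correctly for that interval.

A third below B lands on the letter G.
A major third spans 4 semitones, so Bb moves to pitch class 6. On the letter G that is Gb.

Gb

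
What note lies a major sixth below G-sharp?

B

A sixth below G lands on the letter B.
A major sixth spans 9 semitones, so G# moves to pitch class 11. On the letter B that is B.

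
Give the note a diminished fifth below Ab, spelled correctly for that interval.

D

A down a perfect fifth is D, so the target letter is D.
From Ab, a diminished fifth is 6 semitones down: D.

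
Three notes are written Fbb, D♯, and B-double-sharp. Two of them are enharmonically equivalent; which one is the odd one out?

B##

In 12-tone equal temperament, enharmonic equivalents share a pitch class. Fbb is pitch class 3; D# is pitch class 3; B## is pitch class 1.
Fbb and D# share pitch class 3, while B## is pitch class 1.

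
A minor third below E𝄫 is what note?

A third below E lands on the letter C.
A minor third spans 3 semitones, so Ebb moves to pitch class 11. On the letter C that is Cb.

Cb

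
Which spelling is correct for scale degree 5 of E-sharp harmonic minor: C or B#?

Each scale degree takes a distinct letter name. Degree 5 of a scale on E must use the letter B.
B# and C are enharmonically the same pitch, but only B# uses the letter B, so it is the correct spelling here.

B#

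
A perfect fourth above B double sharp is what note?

E##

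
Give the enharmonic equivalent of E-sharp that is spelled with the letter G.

Gbb

E# is pitch class 5. The letter G alone is pitch class 7.
To reach pitch class 5 from G requires an offset of -2 semitones, i.e. double flat: Gbb.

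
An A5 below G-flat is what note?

A fifth below G lands on the letter C.
An augmented fifth spans 8 semitones, so Gb moves to pitch class 10. On the letter C that is Cbb.

Cbb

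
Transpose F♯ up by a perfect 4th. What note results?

F up a perfect fourth is Bb, so the target letter is B.
From F#, a perfect fourth is 5 semitones up: B.

B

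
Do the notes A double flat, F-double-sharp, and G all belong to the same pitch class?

Yes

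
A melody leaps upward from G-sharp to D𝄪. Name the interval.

augmented fifth

Counting letters G–A–B–C–D gives a fifth.
G#→D## = 8 semitones, 1 wider than the perfect fifth (7), so augmented.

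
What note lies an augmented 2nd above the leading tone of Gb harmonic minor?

G#

The leading tone of Gb harmonic minor is F.
An augmented second (3 semitones) above F lands on the letter G, giving G#.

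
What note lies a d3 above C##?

E

A third above C lands on the letter E.
A diminished third spans 2 semitones, so C## moves to pitch class 4. On the letter E that is E.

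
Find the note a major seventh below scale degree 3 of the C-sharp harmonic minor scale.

F

Scale degree 3 of C# harmonic minor is E.
A major seventh (11 semitones) below E lands on the letter F, giving F.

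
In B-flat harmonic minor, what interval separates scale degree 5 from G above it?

major second

Scale degree 5 of Bb harmonic minor is F.
F up to G: letters F→G make it a second; 2 semitones makes it major.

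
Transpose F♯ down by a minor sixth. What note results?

A#

A sixth below F lands on the letter A.
A minor sixth spans 8 semitones, so F# moves to pitch class 10. On the letter A that is A#.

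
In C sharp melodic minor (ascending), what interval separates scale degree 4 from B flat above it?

Scale degree 4 of C# melodic minor (ascending) is F#.
F# up to Bb: letters F→B make it a fourth; 4 semitones makes it diminished.

diminished fourth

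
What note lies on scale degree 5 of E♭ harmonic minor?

The Eb harmonic minor scale runs Eb F Gb Ab Bb Cb D.
Degree 5 is Bb.

Bb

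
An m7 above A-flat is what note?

A up a major seventh is G#, so the target letter is G.
From Ab, a minor seventh is 10 semitones up: Gb.

Gb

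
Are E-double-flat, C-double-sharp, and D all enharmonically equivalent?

Ebb is pitch class 2; C## is pitch class 2; D is pitch class 2.
All spellings map to pitch class 2, so they are enharmonically equivalent.

Yes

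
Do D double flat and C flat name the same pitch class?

Two spellings are enharmonically equivalent only if they share a pitch class.
Here Dbb → 0, Cb → 11; 0 ≠ 11, so they are not.

No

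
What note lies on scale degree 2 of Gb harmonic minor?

The Gb harmonic minor scale runs Gb Ab Bbb Cb Db Ebb F.
Degree 2 is Ab.

Ab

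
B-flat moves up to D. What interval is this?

major third

The letter names run B→D, a span of 2 letter steps, so the interval is some kind of third.
Bb to D is 4 semitones. A major third is 4, so 4 makes it major.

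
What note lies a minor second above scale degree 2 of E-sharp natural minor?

Scale degree 2 of E# natural minor is F##.
A minor second (1 semitone) above F## lands on the letter G, giving G#.

G#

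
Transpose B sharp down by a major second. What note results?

A#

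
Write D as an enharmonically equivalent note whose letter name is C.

C##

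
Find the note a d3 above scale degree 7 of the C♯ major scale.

D

Scale degree 7 of C# major is B#.
A diminished third (2 semitones) above B# lands on the letter D, giving D.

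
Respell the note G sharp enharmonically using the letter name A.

Plain A sits 1 semitone above G#, so on the letter A the same pitch needs a flat: Ab.

Ab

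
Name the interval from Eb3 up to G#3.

The letter names run E→G, a span of 2 letter steps, so the interval is some kind of third.
Eb to G# is 5 semitones. A major third is 4, so 5 makes it augmented.

augmented third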